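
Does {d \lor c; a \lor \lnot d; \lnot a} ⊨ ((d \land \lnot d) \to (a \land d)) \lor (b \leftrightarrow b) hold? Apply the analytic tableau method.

Yes

Initial set: {(d \lor c); (a \lor \lnot d); \lnot a; \lnot (((d \land \lnot d) \to (a \land d)) \lor (b \leftrightarrow b))}.
\lnot (((d \land \lnot d) \to (a \land d)) \lor (b \leftrightarrow b)): α-rule — add \lnot ((d \land \lnot d) \to (a \land d)), \lnot (b \leftrightarrow b).
\lnot ((d \land \lnot d) \to (a \land d)): α-rule — add (d \land \lnot d), \lnot (a \land d).
(d \land \lnot d): α-rule — add d, \lnot d.
× closes — contains both d and \lnot d.
All 1 branch closes.
Every branch closed, so the premises entail the conclusion.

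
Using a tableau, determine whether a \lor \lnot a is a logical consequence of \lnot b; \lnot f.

Initial set: {\lnot b; \lnot f; \lnot (a \lor \lnot a)}.
\lnot (a \lor \lnot a): α-rule — add \lnot a, \lnot \lnot a.
× closes — contains both a and \lnot a.
All 1 branch closes.
Every branch closed, so the premises entail the conclusion.

Yes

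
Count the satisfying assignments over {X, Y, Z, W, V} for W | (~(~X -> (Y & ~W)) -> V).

30

Initial set: {(W | (~(~X -> (Y & ~W)) -> V))}.
(W | (~(~X -> (Y & ~W)) -> V)): β-rule — branch into W  //  (~(~X -> (Y & ~W)) -> V).
  branch 1 (add W):
    ○ open, literals {W=1}.
  branch 2 (add (~(~X -> (Y & ~W)) -> V)):
    (~(~X -> (Y & ~W)) -> V): β-rule — branch into ~~(~X -> (Y & ~W))  //  V.
      branch 2.1 (add ~~(~X -> (Y & ~W))):
        ~~(~X -> (Y & ~W)): β-rule — branch into ~~X  //  (Y & ~W).
          branch 2.1.1 (add ~~X):
            ○ open, literals {X=1}.
          branch 2.1.2 (add (Y & ~W)):
            (Y & ~W): α-rule — add Y, ~W.
            ○ open, literals {W=0, Y=1}.
      branch 2.2 (add V):
        ○ open, literals {V=1}.
0 branches closed, 4 open.
Each open branch fixes some atoms; the unmentioned ones are free. Counting distinct full assignments: branch {W=1} (X, Y, Z, V) contributes 16 new; branch {X=1} (Y, Z, W, V) contributes 8 new; branch {W=0, Y=1} (X, Z, V) contributes 4 new; branch {V=1} (X, Y, Z, W) contributes 2 new. Total: 30.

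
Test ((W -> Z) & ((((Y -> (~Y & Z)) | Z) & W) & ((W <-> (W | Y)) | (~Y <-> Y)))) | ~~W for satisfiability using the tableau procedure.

Satisfiable

Initial set: {(((W -> Z) & ((((Y -> (~Y & Z)) | Z) & W) & ((W <-> (W | Y)) | (~Y <-> Y)))) | ~~W)}.
(((W -> Z) & ((((Y -> (~Y & Z)) | Z) & W) & ((W <-> (W | Y)) | (~Y <-> Y)))) | ~~W): β-rule — branch into ((W -> Z) & ((((Y -> (~Y & Z)) | Z) & W) & ((W <-> (W | Y)) | (~Y <-> Y))))  //  ~~W.
  branch 1 (add ((W -> Z) & ((((Y -> (~Y & Z)) | Z) & W) & ((W <-> (W | Y)) | (~Y <-> Y))))):
    ((W -> Z) & ((((Y -> (~Y & Z)) | Z) & W) & ((W <-> (W | Y)) | (~Y <-> Y)))): α-rule — add (W -> Z), ((((Y -> (~Y & Z)) | Z) & W) & ((W <-> (W | Y)) | (~Y <-> Y))).
    ((((Y -> (~Y & Z)) | Z) & W) & ((W <-> (W | Y)) | (~Y <-> Y))): α-rule — add (((Y -> (~Y & Z)) | Z) & W), ((W <-> (W | Y)) | (~Y <-> Y)).
    (((Y -> (~Y & Z)) | Z) & W): α-rule — add ((Y -> (~Y & Z)) | Z), W.
    (W -> Z): β-rule — branch into ~W  //  Z.
      branch 1.1 (add ~W):
        × closes — contains both W and ~W.
      branch 1.2 (add Z):
        ((W <-> (W | Y)) | (~Y <-> Y)): β-rule — branch into (W <-> (W | Y))  //  (~Y <-> Y).
          branch 1.2.1 (add (W <-> (W | Y))):
            ((Y -> (~Y & Z)) | Z): β-rule — branch into (Y -> (~Y & Z))  //  Z.
              branch 1.2.1.1 (add (Y -> (~Y & Z))):
                (W <-> (W | Y)): β-rule — branch into W, (W | Y)  //  ~W, ~(W | Y).
                  branch 1.2.1.1.1 (add W, (W | Y)):
                    (Y -> (~Y & Z)): β-rule — branch into ~Y  //  (~Y & Z).
                      branch 1.2.1.1.1.1 (add ~Y):
                        (W | Y): β-rule — branch into W  //  Y.
                          branch 1.2.1.1.1.1.1 (add W):
                            ○ open, literals {W=1, Y=0, Z=1}.
                          branch 1.2.1.1.1.1.2 (add Y):
                            × closes — contains both Y and ~Y.
                      branch 1.2.1.1.1.2 (add (~Y & Z)):
                        (~Y & Z): α-rule — add ~Y, Z.
                        (W | Y): β-rule — branch into W  //  Y.
                          branch 1.2.1.1.1.2.1 (add W):
                            ○ open, literals {W=1, Y=0, Z=1}.
                          branch 1.2.1.1.1.2.2 (add Y):
                            × closes — contains both Y and ~Y.
                  branch 1.2.1.1.2 (add ~W, ~(W | Y)):
                    × closes — contains both W and ~W.
              branch 1.2.1.2 (add Z):
                (W <-> (W | Y)): β-rule — branch into W, (W | Y)  //  ~W, ~(W | Y).
                  branch 1.2.1.2.1 (add W, (W | Y)):
                    (W | Y): β-rule — branch into W  //  Y.
                      branch 1.2.1.2.1.1 (add W):
                        ○ open, literals {W=1, Z=1}.
                      branch 1.2.1.2.1.2 (add Y):
                        ○ open, literals {W=1, Y=1, Z=1}.
                  branch 1.2.1.2.2 (add ~W, ~(W | Y)):
                    × closes — contains both W and ~W.
          branch 1.2.2 (add (~Y <-> Y)):
            ((Y -> (~Y & Z)) | Z): β-rule — branch into (Y -> (~Y & Z))  //  Z.
              branch 1.2.2.1 (add (Y -> (~Y & Z))):
                (~Y <-> Y): β-rule — branch into ~Y, Y  //  ~~Y, ~Y.
                  branch 1.2.2.1.1 (add ~Y, Y):
                    × closes — contains both Y and ~Y.
                  branch 1.2.2.1.2 (add ~~Y, ~Y):
                    × closes — contains both Y and ~Y.
              branch 1.2.2.2 (add Z):
                (~Y <-> Y): β-rule — branch into ~Y, Y  //  ~~Y, ~Y.
                  branch 1.2.2.2.1 (add ~Y, Y):
                    × closes — contains both Y and ~Y.
                  branch 1.2.2.2.2 (add ~~Y, ~Y):
                    × closes — contains both Y and ~Y.
  branch 2 (add ~~W):
    ~~W: drop double negation, giving W.
    ○ open, literals {W=1}.
9 branches closed, 5 open.
An open branch gives a satisfying assignment: W=1, Y=0, Z=1.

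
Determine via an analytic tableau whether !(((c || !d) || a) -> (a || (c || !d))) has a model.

Unsatisfiable

Initial set: {!(((c || !d) || a) -> (a || (c || !d)))}.
!(((c || !d) || a) -> (a || (c || !d))): α-rule — add ((c || !d) || a), !(a || (c || !d)).
!(a || (c || !d)): α-rule — add !a, !(c || !d).
!(c || !d): α-rule — add !c, !!d.
((c || !d) || a): β-rule — branch into (c || !d)  //  a.
  branch 1 (add (c || !d)):
    (c || !d): β-rule — branch into c  //  !d.
      branch 1.1 (add c):
        × closes — contains both c and !c.
      branch 1.2 (add !d):
        × closes — contains both d and !d.
  branch 2 (add a):
    × closes — contains both a and !a.
All 3 branches close.
Every branch closed; the formula is unsatisfiable.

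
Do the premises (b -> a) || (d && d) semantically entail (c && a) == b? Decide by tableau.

No

Initial set: {T ((b -> a) || (d && d)); F ((c && a) == b)}.
T ((b -> a) || (d && d)): β-rule — branch into T (b -> a)  //  T (d && d).
  branch 1 (add T (b -> a)):
    F ((c && a) == b): β-rule — branch into T (c && a), F b  //  F (c && a), T b.
      branch 1.1 (add T (c && a), F b):
        T (c && a): α-rule — add T c, T a.
        T (b -> a): β-rule — branch into F b  //  T a.
          branch 1.1.1 (add F b):
            ○ open, literals {a=true, b=false, c=true}.
          branch 1.1.2 (add T a):
            ○ open, literals {a=true, b=false, c=true}.
      branch 1.2 (add F (c && a), T b):
        T (b -> a): β-rule — branch into F b  //  T a.
          branch 1.2.1 (add F b):
            × closes — contains both b and !b.
          branch 1.2.2 (add T a):
            F (c && a): β-rule — branch into F c  //  F a.
              branch 1.2.2.1 (add F c):
                ○ open, literals {a=true, b=true, c=false}.
              branch 1.2.2.2 (add F a):
                × closes — contains both a and !a.
  branch 2 (add T (d && d)):
    T (d && d): α-rule — add T d, T d.
    F ((c && a) == b): β-rule — branch into T (c && a), F b  //  F (c && a), T b.
      branch 2.1 (add T (c && a), F b):
        T (c && a): α-rule — add T c, T a.
        ○ open, literals {a=true, b=false, c=true, d=true}.
      branch 2.2 (add F (c && a), T b):
        F (c && a): β-rule — branch into F c  //  F a.
          branch 2.2.1 (add F c):
            ○ open, literals {b=true, c=false, d=true}.
          branch 2.2.2 (add F a):
            ○ open, literals {a=false, b=true, d=true}.
2 branches closed, 6 open.
An open branch gives a countermodel: a=true, b=false, c=true (unmentioned atoms arbitrary); the premises hold there but the conclusion fails.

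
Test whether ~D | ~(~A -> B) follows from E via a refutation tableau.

No

Initial set: {E; ~(~D | ~(~A -> B))}.
~(~D | ~(~A -> B)): α-rule — add ~~D, ~~(~A -> B).
~~(~A -> B): β-rule — branch into ~~A  //  B.
  branch 1 (add ~~A):
    ○ open, literals {A=1, D=1, E=1}.
  branch 2 (add B):
    ○ open, literals {B=1, D=1, E=1}.
0 branches closed, 2 open.
An open branch gives a countermodel: A=1, D=1, E=1 (unmentioned atoms arbitrary); the premises hold there but the conclusion fails.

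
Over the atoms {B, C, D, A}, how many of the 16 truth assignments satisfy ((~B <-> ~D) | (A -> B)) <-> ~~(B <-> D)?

10

Initial set: {(((~B <-> ~D) | (A -> B)) <-> ~~(B <-> D))}.
(((~B <-> ~D) | (A -> B)) <-> ~~(B <-> D)): β-rule — branch into ((~B <-> ~D) | (A -> B)), ~~(B <-> D)  //  ~((~B <-> ~D) | (A -> B)), ~~~(B <-> D).
  branch 1 (add ((~B <-> ~D) | (A -> B)), ~~(B <-> D)):
    ~~(B <-> D): drop double negation, giving (B <-> D).
    ((~B <-> ~D) | (A -> B)): β-rule — branch into (~B <-> ~D)  //  (A -> B).
      branch 1.1 (add (~B <-> ~D)):
        (B <-> D): β-rule — branch into B, D  //  ~B, ~D.
          branch 1.1.1 (add B, D):
            (~B <-> ~D): β-rule — branch into ~B, ~D  //  ~~B, ~~D.
              branch 1.1.1.1 (add ~B, ~D):
                × closes — contains both B and ~B.
              branch 1.1.1.2 (add ~~B, ~~D):
                ○ open, literals {B=T, D=T}.
          branch 1.1.2 (add ~B, ~D):
            (~B <-> ~D): β-rule — branch into ~B, ~D  //  ~~B, ~~D.
              branch 1.1.2.1 (add ~B, ~D):
                ○ open, literals {B=F, D=F}.
              branch 1.1.2.2 (add ~~B, ~~D):
                × closes — contains both B and ~B.
      branch 1.2 (add (A -> B)):
        (B <-> D): β-rule — branch into B, D  //  ~B, ~D.
          branch 1.2.1 (add B, D):
            (A -> B): β-rule — branch into ~A  //  B.
              branch 1.2.1.1 (add ~A):
                ○ open, literals {A=F, B=T, D=T}.
              branch 1.2.1.2 (add B):
                ○ open, literals {B=T, D=T}.
          branch 1.2.2 (add ~B, ~D):
            (A -> B): β-rule — branch into ~A  //  B.
              branch 1.2.2.1 (add ~A):
                ○ open, literals {A=F, B=F, D=F}.
              branch 1.2.2.2 (add B):
                × closes — contains both B and ~B.
  branch 2 (add ~((~B <-> ~D) | (A -> B)), ~~~(B <-> D)):
    ~((~B <-> ~D) | (A -> B)): α-rule — add ~(~B <-> ~D), ~(A -> B).
    ~~~(B <-> D): drop double negation, giving ~(B <-> D).
    ~(A -> B): α-rule — add A, ~B.
    ~(~B <-> ~D): β-rule — branch into ~B, ~~D  //  ~~B, ~D.
      branch 2.1 (add ~B, ~~D):
        ~(B <-> D): β-rule — branch into B, ~D  //  ~B, D.
          branch 2.1.1 (add B, ~D):
            × closes — contains both B and ~B.
          branch 2.1.2 (add ~B, D):
            ○ open, literals {A=T, B=F, D=T}.
      branch 2.2 (add ~~B, ~D):
        × closes — contains both B and ~B.
5 branches closed, 6 open.
Each open branch fixes some atoms; the unmentioned ones are free. Counting distinct full assignments: branch {B=T, D=T} (C, A) contributes 4 new; branch {B=F, D=F} (C, A) contributes 4 new; branch {A=F, B=T, D=T} (C) contributes 0 new; branch {B=T, D=T} (C, A) contributes 0 new; branch {A=F, B=F, D=F} (C) contributes 0 new; branch {A=T, B=F, D=T} (C) contributes 2 new. Total: 10.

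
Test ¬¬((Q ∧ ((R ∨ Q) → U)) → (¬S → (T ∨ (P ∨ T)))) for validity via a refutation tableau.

Assume the negation and expand:
Initial set: {¬¬¬((Q ∧ ((R ∨ Q) → U)) → (¬S → (T ∨ (P ∨ T))))}.
¬¬¬((Q ∧ ((R ∨ Q) → U)) → (¬S → (T ∨ (P ∨ T)))): drop double negation, giving ¬((Q ∧ ((R ∨ Q) → U)) → (¬S → (T ∨ (P ∨ T)))).
¬((Q ∧ ((R ∨ Q) → U)) → (¬S → (T ∨ (P ∨ T)))): α-rule — add (Q ∧ ((R ∨ Q) → U)), ¬(¬S → (T ∨ (P ∨ T))).
(Q ∧ ((R ∨ Q) → U)): α-rule — add Q, ((R ∨ Q) → U).
¬(¬S → (T ∨ (P ∨ T))): α-rule — add ¬S, ¬(T ∨ (P ∨ T)).
¬(T ∨ (P ∨ T)): α-rule — add ¬T, ¬(P ∨ T).
¬(P ∨ T): α-rule — add ¬P, ¬T.
((R ∨ Q) → U): β-rule — branch into ¬(R ∨ Q)  //  U.
  branch 1 (add ¬(R ∨ Q)):
    ¬(R ∨ Q): α-rule — add ¬R, ¬Q.
    × closes — contains both Q and ¬Q.
  branch 2 (add U):
    ○ open, literals {P=F, Q=T, S=F, T=F, U=T}.
1 branch closed, 1 open.
An open branch gives a countermodel: P=F, Q=T, S=F, T=F, U=T (unmentioned atoms arbitrary); under it the original formula is false.

Not valid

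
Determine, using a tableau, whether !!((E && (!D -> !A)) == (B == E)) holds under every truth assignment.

Not valid

Assume the negation and expand:
Initial set: {!!!((E && (!D -> !A)) == (B == E))}.
!!!((E && (!D -> !A)) == (B == E)): drop double negation, giving !((E && (!D -> !A)) == (B == E)).
!((E && (!D -> !A)) == (B == E)): β-rule — branch into (E && (!D -> !A)), !(B == E)  //  !(E && (!D -> !A)), (B == E).
  branch 1 (add (E && (!D -> !A)), !(B == E)):
    (E && (!D -> !A)): α-rule — add E, (!D -> !A).
    !(B == E): β-rule — branch into B, !E  //  !B, E.
      branch 1.1 (add B, !E):
        × closes — contains both E and !E.
      branch 1.2 (add !B, E):
        (!D -> !A): β-rule — branch into !!D  //  !A.
          branch 1.2.1 (add !!D):
            ○ open, literals {B=F, D=T, E=T}.
          branch 1.2.2 (add !A):
            ○ open, literals {A=F, B=F, E=T}.
  branch 2 (add !(E && (!D -> !A)), (B == E)):
    !(E && (!D -> !A)): β-rule — branch into !E  //  !(!D -> !A).
      branch 2.1 (add !E):
        (B == E): β-rule — branch into B, E  //  !B, !E.
          branch 2.1.1 (add B, E):
            × closes — contains both E and !E.
          branch 2.1.2 (add !B, !E):
            ○ open, literals {B=F, E=F}.
      branch 2.2 (add !(!D -> !A)):
        !(!D -> !A): α-rule — add !D, !!A.
        (B == E): β-rule — branch into B, E  //  !B, !E.
          branch 2.2.1 (add B, E):
            ○ open, literals {A=T, B=T, D=F, E=T}.
          branch 2.2.2 (add !B, !E):
            ○ open, literals {A=T, B=F, D=F, E=F}.
2 branches closed, 5 open.
An open branch gives a countermodel: B=F, D=T, E=T (unmentioned atoms arbitrary); under it the original formula is false.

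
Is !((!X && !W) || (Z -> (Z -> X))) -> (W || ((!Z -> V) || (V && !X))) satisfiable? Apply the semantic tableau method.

Satisfiable

Initial set: {(!((!X && !W) || (Z -> (Z -> X))) -> (W || ((!Z -> V) || (V && !X))))}.
(!((!X && !W) || (Z -> (Z -> X))) -> (W || ((!Z -> V) || (V && !X)))): β-rule — branch into !!((!X && !W) || (Z -> (Z -> X)))  //  (W || ((!Z -> V) || (V && !X))).
  branch 1 (add !!((!X && !W) || (Z -> (Z -> X)))):
    !!((!X && !W) || (Z -> (Z -> X))): β-rule — branch into (!X && !W)  //  (Z -> (Z -> X)).
      branch 1.1 (add (!X && !W)):
        (!X && !W): α-rule — add !X, !W.
        ○ open, literals {W=false, X=false}.
      branch 1.2 (add (Z -> (Z -> X))):
        (Z -> (Z -> X)): β-rule — branch into !Z  //  (Z -> X).
          branch 1.2.1 (add !Z):
            ○ open, literals {Z=false}.
          branch 1.2.2 (add (Z -> X)):
            (Z -> X): β-rule — branch into !Z  //  X.
              branch 1.2.2.1 (add !Z):
                ○ open, literals {Z=false}.
              branch 1.2.2.2 (add X):
                ○ open, literals {X=true}.
  branch 2 (add (W || ((!Z -> V) || (V && !X)))):
    (W || ((!Z -> V) || (V && !X))): β-rule — branch into W  //  ((!Z -> V) || (V && !X)).
      branch 2.1 (add W):
        ○ open, literals {W=true}.
      branch 2.2 (add ((!Z -> V) || (V && !X))):
        ((!Z -> V) || (V && !X)): β-rule — branch into (!Z -> V)  //  (V && !X).
          branch 2.2.1 (add (!Z -> V)):
            (!Z -> V): β-rule — branch into !!Z  //  V.
              branch 2.2.1.1 (add !!Z):
                ○ open, literals {Z=true}.
              branch 2.2.1.2 (add V):
                ○ open, literals {V=true}.
          branch 2.2.2 (add (V && !X)):
            (V && !X): α-rule — add V, !X.
            ○ open, literals {V=true, X=false}.
0 branches closed, 8 open.
An open branch gives a satisfying assignment: W=false, X=false.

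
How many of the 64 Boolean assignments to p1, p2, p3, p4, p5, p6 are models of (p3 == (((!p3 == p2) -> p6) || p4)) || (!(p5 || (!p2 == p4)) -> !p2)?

Initial set: {((p3 == (((!p3 == p2) -> p6) || p4)) || (!(p5 || (!p2 == p4)) -> !p2))}.
((p3 == (((!p3 == p2) -> p6) || p4)) || (!(p5 || (!p2 == p4)) -> !p2)): β-rule — branch into (p3 == (((!p3 == p2) -> p6) || p4))  //  (!(p5 || (!p2 == p4)) -> !p2).
  branch 1 (add (p3 == (((!p3 == p2) -> p6) || p4))):
    (p3 == (((!p3 == p2) -> p6) || p4)): β-rule — branch into p3, (((!p3 == p2) -> p6) || p4)  //  !p3, !(((!p3 == p2) -> p6) || p4).
      branch 1.1 (add p3, (((!p3 == p2) -> p6) || p4)):
        (((!p3 == p2) -> p6) || p4): β-rule — branch into ((!p3 == p2) -> p6)  //  p4.
          branch 1.1.1 (add ((!p3 == p2) -> p6)):
            ((!p3 == p2) -> p6): β-rule — branch into !(!p3 == p2)  //  p6.
              branch 1.1.1.1 (add !(!p3 == p2)):
                !(!p3 == p2): β-rule — branch into !p3, !p2  //  !!p3, p2.
                  branch 1.1.1.1.1 (add !p3, !p2):
                    × closes — contains both p3 and !p3.
                  branch 1.1.1.1.2 (add !!p3, p2):
                    ○ open, literals {p2=T, p3=T}.
              branch 1.1.1.2 (add p6):
                ○ open, literals {p3=T, p6=T}.
          branch 1.1.2 (add p4):
            ○ open, literals {p3=T, p4=T}.
      branch 1.2 (add !p3, !(((!p3 == p2) -> p6) || p4)):
        !(((!p3 == p2) -> p6) || p4): α-rule — add !((!p3 == p2) -> p6), !p4.
        !((!p3 == p2) -> p6): α-rule — add (!p3 == p2), !p6.
        (!p3 == p2): β-rule — branch into !p3, p2  //  !!p3, !p2.
          branch 1.2.1 (add !p3, p2):
            ○ open, literals {p2=T, p3=F, p4=F, p6=F}.
          branch 1.2.2 (add !!p3, !p2):
            × closes — contains both p3 and !p3.
  branch 2 (add (!(p5 || (!p2 == p4)) -> !p2)):
    (!(p5 || (!p2 == p4)) -> !p2): β-rule — branch into !!(p5 || (!p2 == p4))  //  !p2.
      branch 2.1 (add !!(p5 || (!p2 == p4))):
        !!(p5 || (!p2 == p4)): β-rule — branch into p5  //  (!p2 == p4).
          branch 2.1.1 (add p5):
            ○ open, literals {p5=T}.
          branch 2.1.2 (add (!p2 == p4)):
            (!p2 == p4): β-rule — branch into !p2, p4  //  !!p2, !p4.
              branch 2.1.2.1 (add !p2, p4):
                ○ open, literals {p2=F, p4=T}.
              branch 2.1.2.2 (add !!p2, !p4):
                ○ open, literals {p2=T, p4=F}.
      branch 2.2 (add !p2):
        ○ open, literals {p2=F}.
2 branches closed, 8 open.
Each open branch fixes some atoms; the unmentioned ones are free. Counting distinct full assignments: branch {p2=T, p3=T} (p1, p4, p5, p6) contributes 16 new; branch {p3=T, p6=T} (p1, p2, p4, p5) contributes 8 new; branch {p3=T, p4=T} (p1, p2, p5, p6) contributes 4 new; branch {p2=T, p3=F, p4=F, p6=F} (p1, p5) contributes 4 new; branch {p5=T} (p1, p2, p3, p4, p6) contributes 16 new; branch {p2=F, p4=T} (p1, p3, p5, p6) contributes 4 new; branch {p2=T, p4=F} (p1, p3, p5, p6) contributes 2 new; branch {p2=F} (p1, p3, p4, p5, p6) contributes 6 new. Total: 60.

60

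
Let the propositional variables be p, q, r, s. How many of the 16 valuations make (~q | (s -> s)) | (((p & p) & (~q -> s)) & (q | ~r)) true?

16

Initial set: {T ((~q | (s -> s)) | (((p & p) & (~q -> s)) & (q | ~r)))}.
T ((~q | (s -> s)) | (((p & p) & (~q -> s)) & (q | ~r))): β-rule — branch into T (~q | (s -> s))  //  T (((p & p) & (~q -> s)) & (q | ~r)).
  branch 1 (add T (~q | (s -> s))):
    T (~q | (s -> s)): β-rule — branch into T ~q  //  T (s -> s).
      branch 1.1 (add T ~q):
        ○ open, literals {q=0}.
      branch 1.2 (add T (s -> s)):
        T (s -> s): β-rule — branch into F s  //  T s.
          branch 1.2.1 (add F s):
            ○ open, literals {s=0}.
          branch 1.2.2 (add T s):
            ○ open, literals {s=1}.
  branch 2 (add T (((p & p) & (~q -> s)) & (q | ~r))):
    T (((p & p) & (~q -> s)) & (q | ~r)): α-rule — add T ((p & p) & (~q -> s)), T (q | ~r).
    T ((p & p) & (~q -> s)): α-rule — add T (p & p), T (~q -> s).
    T (p & p): α-rule — add T p, T p.
    T (q | ~r): β-rule — branch into T q  //  T ~r.
      branch 2.1 (add T q):
        T (~q -> s): β-rule — branch into F ~q  //  T s.
          branch 2.1.1 (add F ~q):
            ○ open, literals {p=1, q=1}.
          branch 2.1.2 (add T s):
            ○ open, literals {p=1, q=1, s=1}.
      branch 2.2 (add T ~r):
        T (~q -> s): β-rule — branch into F ~q  //  T s.
          branch 2.2.1 (add F ~q):
            ○ open, literals {p=1, q=1, r=0}.
          branch 2.2.2 (add T s):
            ○ open, literals {p=1, r=0, s=1}.
0 branches closed, 7 open.
Each open branch fixes some atoms; the unmentioned ones are free. Counting distinct full assignments: branch {q=0} (p, r, s) contributes 8 new; branch {s=0} (p, q, r) contributes 4 new; branch {s=1} (p, q, r) contributes 4 new; branch {p=1, q=1} (r, s) contributes 0 new; branch {p=1, q=1, s=1} (r) contributes 0 new; branch {p=1, q=1, r=0} (s) contributes 0 new; branch {p=1, r=0, s=1} (q) contributes 0 new. Total: 16.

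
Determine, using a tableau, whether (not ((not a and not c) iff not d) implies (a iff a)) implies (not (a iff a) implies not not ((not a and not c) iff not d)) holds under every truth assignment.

Valid

Assume the negation and expand:
Initial set: {not ((not ((not a and not c) iff not d) implies (a iff a)) implies (not (a iff a) implies not not ((not a and not c) iff not d)))}.
not ((not ((not a and not c) iff not d) implies (a iff a)) implies (not (a iff a) implies not not ((not a and not c) iff not d))): α-rule — add (not ((not a and not c) iff not d) implies (a iff a)), not (not (a iff a) implies not not ((not a and not c) iff not d)).
not (not (a iff a) implies not not ((not a and not c) iff not d)): α-rule — add not (a iff a), not not not ((not a and not c) iff not d).
not not not ((not a and not c) iff not d): drop double negation, giving not ((not a and not c) iff not d).
(not ((not a and not c) iff not d) implies (a iff a)): β-rule — branch into not not ((not a and not c) iff not d)  //  (a iff a).
  branch 1 (add not not ((not a and not c) iff not d)):
    not (a iff a): β-rule — branch into a, not a  //  not a, a.
      branch 1.1 (add a, not a):
        × closes — contains both a and not a.
      branch 1.2 (add not a, a):
        × closes — contains both a and not a.
  branch 2 (add (a iff a)):
    not (a iff a): β-rule — branch into a, not a  //  not a, a.
      branch 2.1 (add a, not a):
        × closes — contains both a and not a.
      branch 2.2 (add not a, a):
        × closes — contains both a and not a.
All 4 branches close.
Every branch closed, so the negation is unsatisfiable and the formula is valid.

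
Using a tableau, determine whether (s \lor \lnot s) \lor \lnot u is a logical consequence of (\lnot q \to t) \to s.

Yes

Initial set: {T ((\lnot q \to t) \to s); F ((s \lor \lnot s) \lor \lnot u)}.
F ((s \lor \lnot s) \lor \lnot u): α-rule — add F (s \lor \lnot s), F \lnot u.
F (s \lor \lnot s): α-rule — add F s, F \lnot s.
× closes — contains both s and \lnot s.
All 1 branch closes.
Every branch closed, so the premises entail the conclusion.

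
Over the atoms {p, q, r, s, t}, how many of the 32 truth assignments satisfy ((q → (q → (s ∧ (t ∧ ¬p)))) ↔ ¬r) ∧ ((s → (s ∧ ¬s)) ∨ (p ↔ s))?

Initial set: {(((q → (q → (s ∧ (t ∧ ¬p)))) ↔ ¬r) ∧ ((s → (s ∧ ¬s)) ∨ (p ↔ s)))}.
(((q → (q → (s ∧ (t ∧ ¬p)))) ↔ ¬r) ∧ ((s → (s ∧ ¬s)) ∨ (p ↔ s))): α-rule — add ((q → (q → (s ∧ (t ∧ ¬p)))) ↔ ¬r), ((s → (s ∧ ¬s)) ∨ (p ↔ s)).
((q → (q → (s ∧ (t ∧ ¬p)))) ↔ ¬r): β-rule — branch into (q → (q → (s ∧ (t ∧ ¬p)))), ¬r  //  ¬(q → (q → (s ∧ (t ∧ ¬p)))), ¬¬r.
  branch 1 (add (q → (q → (s ∧ (t ∧ ¬p)))), ¬r):
    ((s → (s ∧ ¬s)) ∨ (p ↔ s)): β-rule — branch into (s → (s ∧ ¬s))  //  (p ↔ s).
      branch 1.1 (add (s → (s ∧ ¬s))):
        (q → (q → (s ∧ (t ∧ ¬p)))): β-rule — branch into ¬q  //  (q → (s ∧ (t ∧ ¬p))).
          branch 1.1.1 (add ¬q):
            (s → (s ∧ ¬s)): β-rule — branch into ¬s  //  (s ∧ ¬s).
              branch 1.1.1.1 (add ¬s):
                ○ open, literals {q=0, r=0, s=0}.
              branch 1.1.1.2 (add (s ∧ ¬s)):
                (s ∧ ¬s): α-rule — add s, ¬s.
                × closes — contains both s and ¬s.
          branch 1.1.2 (add (q → (s ∧ (t ∧ ¬p)))):
            (s → (s ∧ ¬s)): β-rule — branch into ¬s  //  (s ∧ ¬s).
              branch 1.1.2.1 (add ¬s):
                (q → (s ∧ (t ∧ ¬p))): β-rule — branch into ¬q  //  (s ∧ (t ∧ ¬p)).
                  branch 1.1.2.1.1 (add ¬q):
                    ○ open, literals {q=0, r=0, s=0}.
                  branch 1.1.2.1.2 (add (s ∧ (t ∧ ¬p))):
                    (s ∧ (t ∧ ¬p)): α-rule — add s, (t ∧ ¬p).
                    × closes — contains both s and ¬s.
              branch 1.1.2.2 (add (s ∧ ¬s)):
                (s ∧ ¬s): α-rule — add s, ¬s.
                × closes — contains both s and ¬s.
      branch 1.2 (add (p ↔ s)):
        (q → (q → (s ∧ (t ∧ ¬p)))): β-rule — branch into ¬q  //  (q → (s ∧ (t ∧ ¬p))).
          branch 1.2.1 (add ¬q):
            (p ↔ s): β-rule — branch into p, s  //  ¬p, ¬s.
              branch 1.2.1.1 (add p, s):
                ○ open, literals {p=1, q=0, r=0, s=1}.
              branch 1.2.1.2 (add ¬p, ¬s):
                ○ open, literals {p=0, q=0, r=0, s=0}.
          branch 1.2.2 (add (q → (s ∧ (t ∧ ¬p)))):
            (p ↔ s): β-rule — branch into p, s  //  ¬p, ¬s.
              branch 1.2.2.1 (add p, s):
                (q → (s ∧ (t ∧ ¬p))): β-rule — branch into ¬q  //  (s ∧ (t ∧ ¬p)).
                  branch 1.2.2.1.1 (add ¬q):
                    ○ open, literals {p=1, q=0, r=0, s=1}.
                  branch 1.2.2.1.2 (add (s ∧ (t ∧ ¬p))):
                    (s ∧ (t ∧ ¬p)): α-rule — add s, (t ∧ ¬p).
                    (t ∧ ¬p): α-rule — add t, ¬p.
                    × closes — contains both p and ¬p.
              branch 1.2.2.2 (add ¬p, ¬s):
                (q → (s ∧ (t ∧ ¬p))): β-rule — branch into ¬q  //  (s ∧ (t ∧ ¬p)).
                  branch 1.2.2.2.1 (add ¬q):
                    ○ open, literals {p=0, q=0, r=0, s=0}.
                  branch 1.2.2.2.2 (add (s ∧ (t ∧ ¬p))):
                    (s ∧ (t ∧ ¬p)): α-rule — add s, (t ∧ ¬p).
                    × closes — contains both s and ¬s.
  branch 2 (add ¬(q → (q → (s ∧ (t ∧ ¬p)))), ¬¬r):
    ¬(q → (q → (s ∧ (t ∧ ¬p)))): α-rule — add q, ¬(q → (s ∧ (t ∧ ¬p))).
    ¬(q → (s ∧ (t ∧ ¬p))): α-rule — add q, ¬(s ∧ (t ∧ ¬p)).
    ((s → (s ∧ ¬s)) ∨ (p ↔ s)): β-rule — branch into (s → (s ∧ ¬s))  //  (p ↔ s).
      branch 2.1 (add (s → (s ∧ ¬s))):
        ¬(s ∧ (t ∧ ¬p)): β-rule — branch into ¬s  //  ¬(t ∧ ¬p).
          branch 2.1.1 (add ¬s):
            (s → (s ∧ ¬s)): β-rule — branch into ¬s  //  (s ∧ ¬s).
              branch 2.1.1.1 (add ¬s):
                ○ open, literals {q=1, r=1, s=0}.
              branch 2.1.1.2 (add (s ∧ ¬s)):
                (s ∧ ¬s): α-rule — add s, ¬s.
                × closes — contains both s and ¬s.
          branch 2.1.2 (add ¬(t ∧ ¬p)):
            (s → (s ∧ ¬s)): β-rule — branch into ¬s  //  (s ∧ ¬s).
              branch 2.1.2.1 (add ¬s):
                ¬(t ∧ ¬p): β-rule — branch into ¬t  //  ¬¬p.
                  branch 2.1.2.1.1 (add ¬t):
                    ○ open, literals {q=1, r=1, s=0, t=0}.
                  branch 2.1.2.1.2 (add ¬¬p):
                    ○ open, literals {p=1, q=1, r=1, s=0}.
              branch 2.1.2.2 (add (s ∧ ¬s)):
                (s ∧ ¬s): α-rule — add s, ¬s.
                × closes — contains both s and ¬s.
      branch 2.2 (add (p ↔ s)):
        ¬(s ∧ (t ∧ ¬p)): β-rule — branch into ¬s  //  ¬(t ∧ ¬p).
          branch 2.2.1 (add ¬s):
            (p ↔ s): β-rule — branch into p, s  //  ¬p, ¬s.
              branch 2.2.1.1 (add p, s):
                × closes — contains both s and ¬s.
              branch 2.2.1.2 (add ¬p, ¬s):
                ○ open, literals {p=0, q=1, r=1, s=0}.
          branch 2.2.2 (add ¬(t ∧ ¬p)):
            (p ↔ s): β-rule — branch into p, s  //  ¬p, ¬s.
              branch 2.2.2.1 (add p, s):
                ¬(t ∧ ¬p): β-rule — branch into ¬t  //  ¬¬p.
                  branch 2.2.2.1.1 (add ¬t):
                    ○ open, literals {p=1, q=1, r=1, s=1, t=0}.
                  branch 2.2.2.1.2 (add ¬¬p):
                    ○ open, literals {p=1, q=1, r=1, s=1}.
              branch 2.2.2.2 (add ¬p, ¬s):
                ¬(t ∧ ¬p): β-rule — branch into ¬t  //  ¬¬p.
                  branch 2.2.2.2.1 (add ¬t):
                    ○ open, literals {p=0, q=1, r=1, s=0, t=0}.
                  branch 2.2.2.2.2 (add ¬¬p):
                    × closes — contains both p and ¬p.
9 branches closed, 13 open.
Each open branch fixes some atoms; the unmentioned ones are free. Counting distinct full assignments: branch {q=0, r=0, s=0} (p, t) contributes 4 new; branch {q=0, r=0, s=0} (p, t) contributes 0 new; branch {p=1, q=0, r=0, s=1} (t) contributes 2 new; branch {p=0, q=0, r=0, s=0} (t) contributes 0 new; branch {p=1, q=0, r=0, s=1} (t) contributes 0 new; branch {p=0, q=0, r=0, s=0} (t) contributes 0 new; branch {q=1, r=1, s=0} (p, t) contributes 4 new; branch {q=1, r=1, s=0, t=0} (p) contributes 0 new; branch {p=1, q=1, r=1, s=0} (t) contributes 0 new; branch {p=0, q=1, r=1, s=0} (t) contributes 0 new; branch {p=1, q=1, r=1, s=1, t=0} (none free) contributes 1 new; branch {p=1, q=1, r=1, s=1} (t) contributes 1 new; branch {p=0, q=1, r=1, s=0, t=0} (none free) contributes 0 new. Total: 12.

12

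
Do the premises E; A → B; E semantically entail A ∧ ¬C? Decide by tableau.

No

Initial set: {E; (A → B); E; ¬(A ∧ ¬C)}.
(A → B): β-rule — branch into ¬A  //  B.
  branch 1 (add ¬A):
    ¬(A ∧ ¬C): β-rule — branch into ¬A  //  ¬¬C.
      branch 1.1 (add ¬A):
        ○ open, literals {A=0, E=1}.
      branch 1.2 (add ¬¬C):
        ○ open, literals {A=0, C=1, E=1}.
  branch 2 (add B):
    ¬(A ∧ ¬C): β-rule — branch into ¬A  //  ¬¬C.
      branch 2.1 (add ¬A):
        ○ open, literals {A=0, B=1, E=1}.
      branch 2.2 (add ¬¬C):
        ○ open, literals {B=1, C=1, E=1}.
0 branches closed, 4 open.
An open branch gives a countermodel: A=0, E=1 (unmentioned atoms arbitrary); the premises hold there but the conclusion fails.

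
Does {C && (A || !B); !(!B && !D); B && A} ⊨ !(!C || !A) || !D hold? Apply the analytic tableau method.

Yes

Initial set: {(C && (A || !B)); !(!B && !D); (B && A); !(!(!C || !A) || !D)}.
(C && (A || !B)): α-rule — add C, (A || !B).
(B && A): α-rule — add B, A.
!(!(!C || !A) || !D): α-rule — add !!(!C || !A), !!D.
!(!B && !D): β-rule — branch into !!B  //  !!D.
  branch 1 (add !!B):
    (A || !B): β-rule — branch into A  //  !B.
      branch 1.1 (add A):
        !!(!C || !A): β-rule — branch into !C  //  !A.
          branch 1.1.1 (add !C):
            × closes — contains both C and !C.
          branch 1.1.2 (add !A):
            × closes — contains both A and !A.
      branch 1.2 (add !B):
        × closes — contains both B and !B.
  branch 2 (add !!D):
    (A || !B): β-rule — branch into A  //  !B.
      branch 2.1 (add A):
        !!(!C || !A): β-rule — branch into !C  //  !A.
          branch 2.1.1 (add !C):
            × closes — contains both C and !C.
          branch 2.1.2 (add !A):
            × closes — contains both A and !A.
      branch 2.2 (add !B):
        × closes — contains both B and !B.
All 6 branches close.
Every branch closed, so the premises entail the conclusion.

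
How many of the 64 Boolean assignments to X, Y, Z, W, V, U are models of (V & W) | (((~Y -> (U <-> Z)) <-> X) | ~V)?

56

Initial set: {((V & W) | (((~Y -> (U <-> Z)) <-> X) | ~V))}.
((V & W) | (((~Y -> (U <-> Z)) <-> X) | ~V)): β-rule — branch into (V & W)  //  (((~Y -> (U <-> Z)) <-> X) | ~V).
  branch 1 (add (V & W)):
    (V & W): α-rule — add V, W.
    ○ open, literals {V=T, W=T}.
  branch 2 (add (((~Y -> (U <-> Z)) <-> X) | ~V)):
    (((~Y -> (U <-> Z)) <-> X) | ~V): β-rule — branch into ((~Y -> (U <-> Z)) <-> X)  //  ~V.
      branch 2.1 (add ((~Y -> (U <-> Z)) <-> X)):
        ((~Y -> (U <-> Z)) <-> X): β-rule — branch into (~Y -> (U <-> Z)), X  //  ~(~Y -> (U <-> Z)), ~X.
          branch 2.1.1 (add (~Y -> (U <-> Z)), X):
            (~Y -> (U <-> Z)): β-rule — branch into ~~Y  //  (U <-> Z).
              branch 2.1.1.1 (add ~~Y):
                ○ open, literals {X=T, Y=T}.
              branch 2.1.1.2 (add (U <-> Z)):
                (U <-> Z): β-rule — branch into U, Z  //  ~U, ~Z.
                  branch 2.1.1.2.1 (add U, Z):
                    ○ open, literals {U=T, X=T, Z=T}.
                  branch 2.1.1.2.2 (add ~U, ~Z):
                    ○ open, literals {U=F, X=T, Z=F}.
          branch 2.1.2 (add ~(~Y -> (U <-> Z)), ~X):
            ~(~Y -> (U <-> Z)): α-rule — add ~Y, ~(U <-> Z).
            ~(U <-> Z): β-rule — branch into U, ~Z  //  ~U, Z.
              branch 2.1.2.1 (add U, ~Z):
                ○ open, literals {U=T, X=F, Y=F, Z=F}.
              branch 2.1.2.2 (add ~U, Z):
                ○ open, literals {U=F, X=F, Y=F, Z=T}.
      branch 2.2 (add ~V):
        ○ open, literals {V=F}.
0 branches closed, 7 open.
Each open branch fixes some atoms; the unmentioned ones are free. Counting distinct full assignments: branch {V=T, W=T} (X, Y, Z, U) contributes 16 new; branch {X=T, Y=T} (Z, W, V, U) contributes 12 new; branch {U=T, X=T, Z=T} (Y, W, V) contributes 3 new; branch {U=F, X=T, Z=F} (Y, W, V) contributes 3 new; branch {U=T, X=F, Y=F, Z=F} (W, V) contributes 3 new; branch {U=F, X=F, Y=F, Z=T} (W, V) contributes 3 new; branch {V=F} (X, Y, Z, W, U) contributes 16 new. Total: 56.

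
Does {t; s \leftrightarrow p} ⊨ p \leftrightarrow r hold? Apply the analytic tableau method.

Initial set: {t; (s \leftrightarrow p); \lnot (p \leftrightarrow r)}.
(s \leftrightarrow p): β-rule — branch into s, p  //  \lnot s, \lnot p.
  branch 1 (add s, p):
    \lnot (p \leftrightarrow r): β-rule — branch into p, \lnot r  //  \lnot p, r.
      branch 1.1 (add p, \lnot r):
        ○ open, literals {p=1, r=0, s=1, t=1}.
      branch 1.2 (add \lnot p, r):
        × closes — contains both p and \lnot p.
  branch 2 (add \lnot s, \lnot p):
    \lnot (p \leftrightarrow r): β-rule — branch into p, \lnot r  //  \lnot p, r.
      branch 2.1 (add p, \lnot r):
        × closes — contains both p and \lnot p.
      branch 2.2 (add \lnot p, r):
        ○ open, literals {p=0, r=1, s=0, t=1}.
2 branches closed, 2 open.
An open branch gives a countermodel: p=1, r=0, s=1, t=1 (unmentioned atoms arbitrary); the premises hold there but the conclusion fails.

No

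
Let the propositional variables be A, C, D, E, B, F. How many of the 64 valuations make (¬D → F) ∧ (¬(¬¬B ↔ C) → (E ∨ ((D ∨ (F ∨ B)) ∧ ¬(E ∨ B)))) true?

42

Initial set: {((¬D → F) ∧ (¬(¬¬B ↔ C) → (E ∨ ((D ∨ (F ∨ B)) ∧ ¬(E ∨ B)))))}.
((¬D → F) ∧ (¬(¬¬B ↔ C) → (E ∨ ((D ∨ (F ∨ B)) ∧ ¬(E ∨ B))))): α-rule — add (¬D → F), (¬(¬¬B ↔ C) → (E ∨ ((D ∨ (F ∨ B)) ∧ ¬(E ∨ B)))).
(¬D → F): β-rule — branch into ¬¬D  //  F.
  branch 1 (add ¬¬D):
    (¬(¬¬B ↔ C) → (E ∨ ((D ∨ (F ∨ B)) ∧ ¬(E ∨ B)))): β-rule — branch into ¬¬(¬¬B ↔ C)  //  (E ∨ ((D ∨ (F ∨ B)) ∧ ¬(E ∨ B))).
      branch 1.1 (add ¬¬(¬¬B ↔ C)):
        ¬¬(¬¬B ↔ C): β-rule — branch into ¬¬B, C  //  ¬¬¬B, ¬C.
          branch 1.1.1 (add ¬¬B, C):
            ¬¬B: drop double negation, giving B.
            ○ open, literals {B=true, C=true, D=true}.
          branch 1.1.2 (add ¬¬¬B, ¬C):
            ¬¬¬B: drop double negation, giving ¬B.
            ○ open, literals {B=false, C=false, D=true}.
      branch 1.2 (add (E ∨ ((D ∨ (F ∨ B)) ∧ ¬(E ∨ B)))):
        (E ∨ ((D ∨ (F ∨ B)) ∧ ¬(E ∨ B))): β-rule — branch into E  //  ((D ∨ (F ∨ B)) ∧ ¬(E ∨ B)).
          branch 1.2.1 (add E):
            ○ open, literals {D=true, E=true}.
          branch 1.2.2 (add ((D ∨ (F ∨ B)) ∧ ¬(E ∨ B))):
            ((D ∨ (F ∨ B)) ∧ ¬(E ∨ B)): α-rule — add (D ∨ (F ∨ B)), ¬(E ∨ B).
            ¬(E ∨ B): α-rule — add ¬E, ¬B.
            (D ∨ (F ∨ B)): β-rule — branch into D  //  (F ∨ B).
              branch 1.2.2.1 (add D):
                ○ open, literals {B=false, D=true, E=false}.
              branch 1.2.2.2 (add (F ∨ B)):
                (F ∨ B): β-rule — branch into F  //  B.
                  branch 1.2.2.2.1 (add F):
                    ○ open, literals {B=false, D=true, E=false, F=true}.
                  branch 1.2.2.2.2 (add B):
                    × closes — contains both B and ¬B.
  branch 2 (add F):
    (¬(¬¬B ↔ C) → (E ∨ ((D ∨ (F ∨ B)) ∧ ¬(E ∨ B)))): β-rule — branch into ¬¬(¬¬B ↔ C)  //  (E ∨ ((D ∨ (F ∨ B)) ∧ ¬(E ∨ B))).
      branch 2.1 (add ¬¬(¬¬B ↔ C)):
        ¬¬(¬¬B ↔ C): β-rule — branch into ¬¬B, C  //  ¬¬¬B, ¬C.
          branch 2.1.1 (add ¬¬B, C):
            ¬¬B: drop double negation, giving B.
            ○ open, literals {B=true, C=true, F=true}.
          branch 2.1.2 (add ¬¬¬B, ¬C):
            ¬¬¬B: drop double negation, giving ¬B.
            ○ open, literals {B=false, C=false, F=true}.
      branch 2.2 (add (E ∨ ((D ∨ (F ∨ B)) ∧ ¬(E ∨ B)))):
        (E ∨ ((D ∨ (F ∨ B)) ∧ ¬(E ∨ B))): β-rule — branch into E  //  ((D ∨ (F ∨ B)) ∧ ¬(E ∨ B)).
          branch 2.2.1 (add E):
            ○ open, literals {E=true, F=true}.
          branch 2.2.2 (add ((D ∨ (F ∨ B)) ∧ ¬(E ∨ B))):
            ((D ∨ (F ∨ B)) ∧ ¬(E ∨ B)): α-rule — add (D ∨ (F ∨ B)), ¬(E ∨ B).
            ¬(E ∨ B): α-rule — add ¬E, ¬B.
            (D ∨ (F ∨ B)): β-rule — branch into D  //  (F ∨ B).
              branch 2.2.2.1 (add D):
                ○ open, literals {B=false, D=true, E=false, F=true}.
              branch 2.2.2.2 (add (F ∨ B)):
                (F ∨ B): β-rule — branch into F  //  B.
                  branch 2.2.2.2.1 (add F):
                    ○ open, literals {B=false, E=false, F=true}.
                  branch 2.2.2.2.2 (add B):
                    × closes — contains both B and ¬B.
2 branches closed, 10 open.
Each open branch fixes some atoms; the unmentioned ones are free. Counting distinct full assignments: branch {B=true, C=true, D=true} (A, E, F) contributes 8 new; branch {B=false, C=false, D=true} (A, E, F) contributes 8 new; branch {D=true, E=true} (A, C, B, F) contributes 8 new; branch {B=false, D=true, E=false} (A, C, F) contributes 4 new; branch {B=false, D=true, E=false, F=true} (A, C) contributes 0 new; branch {B=true, C=true, F=true} (A, D, E) contributes 4 new; branch {B=false, C=false, F=true} (A, D, E) contributes 4 new; branch {E=true, F=true} (A, C, D, B) contributes 4 new; branch {B=false, D=true, E=false, F=true} (A, C) contributes 0 new; branch {B=false, E=false, F=true} (A, C, D) contributes 2 new. Total: 42.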